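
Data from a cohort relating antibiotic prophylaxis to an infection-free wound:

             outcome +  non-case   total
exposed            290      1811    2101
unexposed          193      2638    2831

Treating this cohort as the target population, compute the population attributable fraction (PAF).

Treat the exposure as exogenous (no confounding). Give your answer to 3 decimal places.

p₁ = P(outcome | exposed) = 290/2101 = 0.13803
p₀ = P(outcome | unexposed) = 193/2831 = 0.068174
Exposure prevalence π = 2101/4932 = 0.42599; overall risk P(Y=1) = 0.097932.
Under exogeneity, PAF = [P(Y=1) − p₀]/P(Y=1).
PAF = (0.097932 − 0.068174) / 0.097932 ≈ 0.3039

PAF ≈ 0.304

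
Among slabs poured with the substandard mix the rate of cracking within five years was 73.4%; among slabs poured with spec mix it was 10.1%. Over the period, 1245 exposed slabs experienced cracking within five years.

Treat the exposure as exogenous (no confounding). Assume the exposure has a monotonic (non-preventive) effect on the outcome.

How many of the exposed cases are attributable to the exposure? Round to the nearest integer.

about 1074 cases

p₁ = 0.734, p₀ = 0.101.
PN = (p₁ − p₀)/p₁ = (0.734 − 0.101) / 0.734 ≈ 0.86240.
Attributable cases ≈ PN × (exposed cases) = 0.86240 × 1245 ≈ 1073.69.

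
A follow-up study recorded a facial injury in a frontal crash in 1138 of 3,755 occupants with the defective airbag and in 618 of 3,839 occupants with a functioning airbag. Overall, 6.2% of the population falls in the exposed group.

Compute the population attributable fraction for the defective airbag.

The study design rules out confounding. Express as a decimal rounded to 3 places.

PAF ≈ 0.052

p₁ = P(outcome | exposed) = 1138/3755 = 0.30306
p₀ = P(outcome | unexposed) = 618/3839 = 0.16098
Overall risk P(Y=1) = π·p₁ + (1−π)·p₀ = 0.062×0.30306 + 0.938×0.16098 = 0.16979.
Under exogeneity, PAF = [P(Y=1) − p₀] / P(Y=1).
PAF = (0.16979 − 0.16098) / 0.16979 ≈ 0.0519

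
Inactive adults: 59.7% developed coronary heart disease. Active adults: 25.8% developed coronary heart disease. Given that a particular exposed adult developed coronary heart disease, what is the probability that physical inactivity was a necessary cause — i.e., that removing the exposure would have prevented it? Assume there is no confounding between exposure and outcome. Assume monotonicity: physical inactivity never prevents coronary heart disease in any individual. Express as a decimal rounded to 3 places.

p₁ = 0.597, p₀ = 0.258.
Under exogeneity and monotonicity, PN = (p₁ − p₀) / p₁.
PN = (0.597 − 0.258) / 0.597 = 0.339 / 0.597 ≈ 0.5678

PN ≈ 0.568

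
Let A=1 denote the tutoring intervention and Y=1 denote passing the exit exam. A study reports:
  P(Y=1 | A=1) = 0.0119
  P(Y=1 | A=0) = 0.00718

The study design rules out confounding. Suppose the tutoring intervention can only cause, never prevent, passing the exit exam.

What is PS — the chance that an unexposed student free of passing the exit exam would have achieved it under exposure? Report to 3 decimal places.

PS ≈ 0.005

Let p₁ = 0.0119, p₀ = 0.00718.
Under exogeneity and monotonicity, PS = (p₁ − p₀) / (1 − p₀).
PS = (0.0119 − 0.00718) / (1 − 0.00718) = 0.00472 / 0.99282 ≈ 0.0048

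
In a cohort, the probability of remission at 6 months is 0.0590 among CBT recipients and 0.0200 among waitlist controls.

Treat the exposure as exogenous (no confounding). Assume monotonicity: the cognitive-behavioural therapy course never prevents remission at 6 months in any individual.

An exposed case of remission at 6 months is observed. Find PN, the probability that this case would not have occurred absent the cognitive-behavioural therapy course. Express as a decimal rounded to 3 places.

PN ≈ 0.661

Let p₁ = 0.059, p₀ = 0.02.
Under exogeneity and monotonicity, PN = (p₁ − p₀) / p₁.
PN = (0.059 − 0.02) / 0.059 = 0.039 / 0.059 ≈ 0.6610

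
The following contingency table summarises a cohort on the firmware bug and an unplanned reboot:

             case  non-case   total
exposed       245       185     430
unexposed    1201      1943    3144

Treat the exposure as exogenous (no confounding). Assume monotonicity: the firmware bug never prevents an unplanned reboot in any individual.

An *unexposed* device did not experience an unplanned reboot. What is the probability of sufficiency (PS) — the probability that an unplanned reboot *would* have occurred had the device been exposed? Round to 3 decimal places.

p₁ = P(outcome | exposed) = 245/430 = 0.56977
p₀ = P(outcome | unexposed) = 1201/3144 = 0.382
Under exogeneity and monotonicity, PS = (p₁ − p₀)/(1 − p₀).
PS = (0.56977 − 0.382) / 0.618 ≈ 0.3038

PS ≈ 0.304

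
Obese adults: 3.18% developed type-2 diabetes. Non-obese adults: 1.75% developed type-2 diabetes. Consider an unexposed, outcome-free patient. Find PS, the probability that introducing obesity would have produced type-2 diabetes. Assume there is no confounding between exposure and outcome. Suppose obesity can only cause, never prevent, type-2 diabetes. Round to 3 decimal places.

p₁ = 0.0318, p₀ = 0.0175.
Under exogeneity and monotonicity, PS = (p₁ − p₀) / (1 − p₀).
PS = (0.0318 − 0.0175) / (1 − 0.0175) = 0.0143 / 0.9825 ≈ 0.0146

PS ≈ 0.015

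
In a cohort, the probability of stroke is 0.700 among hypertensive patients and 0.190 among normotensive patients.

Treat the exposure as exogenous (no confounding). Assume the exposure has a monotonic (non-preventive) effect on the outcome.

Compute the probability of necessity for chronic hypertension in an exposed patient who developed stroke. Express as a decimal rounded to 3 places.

Let p₁ = 0.7, p₀ = 0.19.
Under exogeneity and monotonicity, PN = (p₁ − p₀) / p₁.
PN = (0.7 − 0.19) / 0.7 = 0.51 / 0.7 ≈ 0.7286

PN ≈ 0.729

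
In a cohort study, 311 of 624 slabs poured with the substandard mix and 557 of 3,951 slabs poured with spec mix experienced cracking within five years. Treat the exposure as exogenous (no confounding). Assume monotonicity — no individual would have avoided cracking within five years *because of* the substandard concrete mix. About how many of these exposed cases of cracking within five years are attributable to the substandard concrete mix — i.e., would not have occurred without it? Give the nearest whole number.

about 223 cases

p₁ = P(outcome | exposed) = 311/624 = 0.4984
p₀ = P(outcome | unexposed) = 557/3951 = 0.14098
PN = (p₁ − p₀)/p₁ = (0.4984 − 0.14098) / 0.4984 ≈ 0.71714.
Attributable cases ≈ PN × (exposed cases) = 0.71714 × 311 ≈ 223.03.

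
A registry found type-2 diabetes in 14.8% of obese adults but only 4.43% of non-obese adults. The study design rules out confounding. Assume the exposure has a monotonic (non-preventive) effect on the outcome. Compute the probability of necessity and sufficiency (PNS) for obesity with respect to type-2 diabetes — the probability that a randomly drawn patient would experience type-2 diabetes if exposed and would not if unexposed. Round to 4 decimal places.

p₁ = 0.148, p₀ = 0.0443.
Under exogeneity and monotonicity, PNS = p₁ − p₀.
PNS = 0.148 − 0.0443 = 0.1037

PNS ≈ 0.1037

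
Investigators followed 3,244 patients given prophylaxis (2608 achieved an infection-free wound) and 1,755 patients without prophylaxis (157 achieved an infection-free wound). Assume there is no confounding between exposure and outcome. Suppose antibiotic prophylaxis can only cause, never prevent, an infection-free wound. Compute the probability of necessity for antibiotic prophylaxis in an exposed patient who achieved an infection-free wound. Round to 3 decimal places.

PN ≈ 0.889

p₁ = P(outcome | exposed) = 2608/3244 = 0.80395
p₀ = P(outcome | unexposed) = 157/1755 = 0.089459
Under exogeneity and monotonicity, PN = (p₁ − p₀) / p₁.
PN = (0.80395 − 0.089459) / 0.80395 = 0.71449 / 0.80395 ≈ 0.8887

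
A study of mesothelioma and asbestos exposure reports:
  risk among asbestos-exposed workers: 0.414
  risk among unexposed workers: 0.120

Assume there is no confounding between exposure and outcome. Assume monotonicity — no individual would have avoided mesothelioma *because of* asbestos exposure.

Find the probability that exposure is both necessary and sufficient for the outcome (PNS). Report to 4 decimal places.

PNS ≈ 0.2940

Let p₁ = 0.414, p₀ = 0.12.
Under exogeneity and monotonicity, PNS = p₁ − p₀.
PNS = 0.414 − 0.12 = 0.294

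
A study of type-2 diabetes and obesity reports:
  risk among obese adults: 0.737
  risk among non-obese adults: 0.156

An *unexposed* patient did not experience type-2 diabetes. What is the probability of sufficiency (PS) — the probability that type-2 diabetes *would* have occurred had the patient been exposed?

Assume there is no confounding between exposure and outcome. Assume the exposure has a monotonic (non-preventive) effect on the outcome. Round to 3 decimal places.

Let p₁ = 0.737, p₀ = 0.156.
Under exogeneity and monotonicity, PS = (p₁ − p₀) / (1 − p₀).
PS = (0.737 − 0.156) / (1 − 0.156) = 0.581 / 0.844 ≈ 0.6884

PS ≈ 0.688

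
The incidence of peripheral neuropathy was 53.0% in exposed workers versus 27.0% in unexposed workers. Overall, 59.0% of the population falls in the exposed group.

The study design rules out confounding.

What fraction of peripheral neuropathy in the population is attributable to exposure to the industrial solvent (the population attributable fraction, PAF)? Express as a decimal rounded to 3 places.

p₁ = 0.53, p₀ = 0.27.
Overall risk P(Y=1) = π·p₁ + (1−π)·p₀ = 0.59×0.53 + 0.41×0.27 = 0.4234.
Under exogeneity, PAF = [P(Y=1) − p₀] / P(Y=1).
PAF = (0.4234 − 0.27) / 0.4234 ≈ 0.3623

PAF ≈ 0.362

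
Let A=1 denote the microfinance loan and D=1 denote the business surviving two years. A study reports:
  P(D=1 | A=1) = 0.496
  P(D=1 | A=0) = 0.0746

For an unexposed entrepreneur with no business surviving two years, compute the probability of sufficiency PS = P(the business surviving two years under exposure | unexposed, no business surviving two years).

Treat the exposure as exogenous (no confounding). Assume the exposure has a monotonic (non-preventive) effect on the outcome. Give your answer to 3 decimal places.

PS ≈ 0.455

Let p₁ = 0.496, p₀ = 0.0746.
Under exogeneity and monotonicity, PS = (p₁ − p₀) / (1 − p₀).
PS = (0.496 − 0.0746) / (1 − 0.0746) = 0.4214 / 0.9254 ≈ 0.4554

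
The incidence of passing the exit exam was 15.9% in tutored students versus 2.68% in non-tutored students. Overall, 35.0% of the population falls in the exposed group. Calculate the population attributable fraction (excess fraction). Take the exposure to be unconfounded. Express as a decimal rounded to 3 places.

PAF ≈ 0.633

p₁ = 0.159, p₀ = 0.0268.
Overall risk P(Y=1) = π·p₁ + (1−π)·p₀ = 0.35×0.159 + 0.65×0.0268 = 0.07307.
Under exogeneity, PAF = [P(Y=1) − p₀] / P(Y=1).
PAF = (0.07307 − 0.0268) / 0.07307 ≈ 0.6332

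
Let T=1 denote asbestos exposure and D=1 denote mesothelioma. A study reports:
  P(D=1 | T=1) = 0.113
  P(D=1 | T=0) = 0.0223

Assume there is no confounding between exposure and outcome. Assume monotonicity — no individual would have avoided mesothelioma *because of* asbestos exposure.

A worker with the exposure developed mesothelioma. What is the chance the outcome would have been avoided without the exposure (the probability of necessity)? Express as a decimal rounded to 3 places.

Let p₁ = 0.113, p₀ = 0.0223.
Under exogeneity and monotonicity, PN = (p₁ − p₀) / p₁.
PN = (0.113 − 0.0223) / 0.113 = 0.0907 / 0.113 ≈ 0.8027

PN ≈ 0.803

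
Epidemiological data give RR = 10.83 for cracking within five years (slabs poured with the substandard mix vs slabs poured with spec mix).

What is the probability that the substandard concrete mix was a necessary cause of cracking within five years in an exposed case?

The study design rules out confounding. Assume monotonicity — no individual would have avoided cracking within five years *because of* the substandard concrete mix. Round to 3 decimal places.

Under exogeneity and monotonicity, PN = (RR − 1) / RR = 1 − 1/RR.
PN = (10.83 − 1) / 10.83 = 9.83 / 10.83 ≈ 0.9077

PN ≈ 0.908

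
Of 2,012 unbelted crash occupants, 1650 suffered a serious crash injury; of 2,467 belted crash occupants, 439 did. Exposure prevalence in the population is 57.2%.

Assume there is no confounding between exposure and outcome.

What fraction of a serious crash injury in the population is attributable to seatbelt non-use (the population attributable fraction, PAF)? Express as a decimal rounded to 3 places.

p₁ = P(outcome | exposed) = 1650/2012 = 0.82008
p₀ = P(outcome | unexposed) = 439/2467 = 0.17795
Overall risk P(Y=1) = π·p₁ + (1−π)·p₀ = 0.572×0.82008 + 0.428×0.17795 = 0.54525.
Under exogeneity, PAF = [P(Y=1) − p₀] / P(Y=1).
PAF = (0.54525 − 0.17795) / 0.54525 ≈ 0.6736

PAF ≈ 0.674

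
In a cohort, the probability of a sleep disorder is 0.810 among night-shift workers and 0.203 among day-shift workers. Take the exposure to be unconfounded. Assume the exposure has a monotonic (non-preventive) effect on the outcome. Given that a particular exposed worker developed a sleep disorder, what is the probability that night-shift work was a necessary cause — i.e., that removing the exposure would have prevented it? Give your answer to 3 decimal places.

Let p₁ = 0.81, p₀ = 0.203.
Under exogeneity and monotonicity, PN = (p₁ − p₀) / p₁.
PN = (0.81 − 0.203) / 0.81 = 0.607 / 0.81 ≈ 0.7494

PN ≈ 0.749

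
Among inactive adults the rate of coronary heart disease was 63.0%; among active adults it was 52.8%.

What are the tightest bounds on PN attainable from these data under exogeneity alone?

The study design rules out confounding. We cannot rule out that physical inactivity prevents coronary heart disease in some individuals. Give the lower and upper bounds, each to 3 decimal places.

0.162 ≤ PN ≤ 0.749

p₁ = 0.63, p₀ = 0.528.
Under exogeneity alone the bounds on PN are max{0,(p₁−p₀)/p₁} ≤ PN ≤ min{1,(1−p₀)/p₁}.
  lower = (p₁ − p₀)/p₁ = 0.102 / 0.63 ≈ 0.1619
  upper = min{1, (1 − p₀)/p₁} = 0.472 / 0.63 ≈ 0.7492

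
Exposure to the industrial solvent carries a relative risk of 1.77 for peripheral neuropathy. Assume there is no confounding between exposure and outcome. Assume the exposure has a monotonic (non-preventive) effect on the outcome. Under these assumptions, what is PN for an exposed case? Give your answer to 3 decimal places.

Under exogeneity and monotonicity, PN = (RR − 1) / RR = 1 − 1/RR.
PN = (1.77 − 1) / 1.77 = 0.77 / 1.77 ≈ 0.4350

PN ≈ 0.435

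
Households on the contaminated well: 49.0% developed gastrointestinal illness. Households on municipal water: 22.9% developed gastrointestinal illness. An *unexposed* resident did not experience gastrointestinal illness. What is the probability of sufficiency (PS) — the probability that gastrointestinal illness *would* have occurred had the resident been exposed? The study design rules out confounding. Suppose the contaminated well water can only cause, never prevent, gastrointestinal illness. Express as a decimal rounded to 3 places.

PS ≈ 0.339

p₁ = 0.49, p₀ = 0.229.
Under exogeneity and monotonicity, PS = (p₁ − p₀) / (1 − p₀).
PS = (0.49 − 0.229) / (1 − 0.229) = 0.261 / 0.771 ≈ 0.3385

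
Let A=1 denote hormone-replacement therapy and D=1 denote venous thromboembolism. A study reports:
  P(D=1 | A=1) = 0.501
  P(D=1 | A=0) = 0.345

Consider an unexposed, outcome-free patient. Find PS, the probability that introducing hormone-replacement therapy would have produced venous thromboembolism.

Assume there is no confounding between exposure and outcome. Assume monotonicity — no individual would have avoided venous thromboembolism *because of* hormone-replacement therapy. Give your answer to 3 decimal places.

PS ≈ 0.238

Let p₁ = 0.501, p₀ = 0.345.
Under exogeneity and monotonicity, PS = (p₁ − p₀) / (1 − p₀).
PS = (0.501 − 0.345) / (1 − 0.345) = 0.156 / 0.655 ≈ 0.2382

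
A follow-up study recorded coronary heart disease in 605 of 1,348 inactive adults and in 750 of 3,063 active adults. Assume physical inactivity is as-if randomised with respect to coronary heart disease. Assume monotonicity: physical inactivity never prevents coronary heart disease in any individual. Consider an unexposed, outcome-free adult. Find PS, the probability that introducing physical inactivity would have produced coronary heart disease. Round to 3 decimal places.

p₁ = P(outcome | exposed) = 605/1348 = 0.44881
p₀ = P(outcome | unexposed) = 750/3063 = 0.24486
Under exogeneity and monotonicity, PS = (p₁ − p₀) / (1 − p₀).
PS = (0.44881 − 0.24486) / (1 − 0.24486) = 0.20396 / 0.75514 ≈ 0.2701

PS ≈ 0.270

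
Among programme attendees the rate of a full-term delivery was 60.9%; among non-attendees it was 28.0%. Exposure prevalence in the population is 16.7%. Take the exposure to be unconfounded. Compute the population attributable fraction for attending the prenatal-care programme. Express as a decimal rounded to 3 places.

p₁ = 0.609, p₀ = 0.28.
Overall risk P(Y=1) = π·p₁ + (1−π)·p₀ = 0.167×0.609 + 0.833×0.28 = 0.33494.
Under exogeneity, PAF = [P(Y=1) − p₀] / P(Y=1).
PAF = (0.33494 − 0.28) / 0.33494 ≈ 0.1640

PAF ≈ 0.164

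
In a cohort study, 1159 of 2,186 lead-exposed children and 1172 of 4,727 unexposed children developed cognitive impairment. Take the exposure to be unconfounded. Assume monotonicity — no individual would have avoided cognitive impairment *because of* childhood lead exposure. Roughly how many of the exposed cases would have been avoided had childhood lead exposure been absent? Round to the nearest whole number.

about 617 cases

p₁ = P(outcome | exposed) = 1159/2186 = 0.53019
p₀ = P(outcome | unexposed) = 1172/4727 = 0.24794
PN = (p₁ − p₀)/p₁ = (0.53019 − 0.24794) / 0.53019 ≈ 0.53236.
Attributable cases ≈ PN × (exposed cases) = 0.53236 × 1159 ≈ 617.01.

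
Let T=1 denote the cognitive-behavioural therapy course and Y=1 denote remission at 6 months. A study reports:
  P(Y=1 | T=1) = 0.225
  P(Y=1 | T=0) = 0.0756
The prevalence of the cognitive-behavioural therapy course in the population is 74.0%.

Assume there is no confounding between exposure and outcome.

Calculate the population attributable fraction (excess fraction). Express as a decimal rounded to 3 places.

PAF ≈ 0.594

Let p₁ = 0.225, p₀ = 0.0756.
Overall risk P(Y=1) = π·p₁ + (1−π)·p₀ = 0.74×0.225 + 0.26×0.0756 = 0.18616.
Under exogeneity, PAF = [P(Y=1) − p₀] / P(Y=1).
PAF = (0.18616 − 0.0756) / 0.18616 ≈ 0.5939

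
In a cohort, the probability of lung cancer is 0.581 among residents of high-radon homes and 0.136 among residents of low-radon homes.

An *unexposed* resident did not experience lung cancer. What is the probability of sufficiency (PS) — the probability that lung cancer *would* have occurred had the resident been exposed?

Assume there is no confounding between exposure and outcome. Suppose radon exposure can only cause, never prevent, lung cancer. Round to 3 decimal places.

PS ≈ 0.515

Let p₁ = 0.581, p₀ = 0.136.
Under exogeneity and monotonicity, PS = (p₁ − p₀) / (1 − p₀).
PS = (0.581 − 0.136) / (1 − 0.136) = 0.445 / 0.864 ≈ 0.5150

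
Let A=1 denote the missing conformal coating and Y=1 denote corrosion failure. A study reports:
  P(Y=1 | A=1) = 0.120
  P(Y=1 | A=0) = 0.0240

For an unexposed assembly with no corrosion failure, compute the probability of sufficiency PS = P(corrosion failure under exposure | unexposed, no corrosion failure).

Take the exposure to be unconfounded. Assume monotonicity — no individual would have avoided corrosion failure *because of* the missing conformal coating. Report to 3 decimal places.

Let p₁ = 0.12, p₀ = 0.024.
Under exogeneity and monotonicity, PS = (p₁ − p₀) / (1 − p₀).
PS = (0.12 − 0.024) / (1 − 0.024) = 0.096 / 0.976 ≈ 0.0984

PS ≈ 0.098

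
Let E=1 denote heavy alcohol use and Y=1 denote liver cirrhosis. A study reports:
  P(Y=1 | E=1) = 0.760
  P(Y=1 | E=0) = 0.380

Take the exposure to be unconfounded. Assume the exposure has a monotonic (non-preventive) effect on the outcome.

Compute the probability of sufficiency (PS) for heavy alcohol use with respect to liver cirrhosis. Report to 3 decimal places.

Let p₁ = 0.76, p₀ = 0.38.
Under exogeneity and monotonicity, PS = (p₁ − p₀) / (1 − p₀).
PS = (0.76 − 0.38) / (1 − 0.38) = 0.38 / 0.62 ≈ 0.6129

PS ≈ 0.613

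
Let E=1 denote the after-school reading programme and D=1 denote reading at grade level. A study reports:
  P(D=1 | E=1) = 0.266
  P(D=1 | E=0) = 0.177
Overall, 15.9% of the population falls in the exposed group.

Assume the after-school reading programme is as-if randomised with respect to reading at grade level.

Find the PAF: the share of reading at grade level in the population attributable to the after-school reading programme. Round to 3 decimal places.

Let p₁ = 0.266, p₀ = 0.177.
Overall risk P(Y=1) = π·p₁ + (1−π)·p₀ = 0.159×0.266 + 0.841×0.177 = 0.19115.
Under exogeneity, PAF = [P(Y=1) − p₀] / P(Y=1).
PAF = (0.19115 − 0.177) / 0.19115 ≈ 0.0740

PAF ≈ 0.074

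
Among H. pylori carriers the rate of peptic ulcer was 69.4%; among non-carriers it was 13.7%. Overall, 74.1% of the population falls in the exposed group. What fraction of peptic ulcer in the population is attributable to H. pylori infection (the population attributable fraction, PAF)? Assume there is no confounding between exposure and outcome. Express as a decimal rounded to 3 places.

p₁ = 0.694, p₀ = 0.137.
Overall risk P(Y=1) = π·p₁ + (1−π)·p₀ = 0.741×0.694 + 0.259×0.137 = 0.54974.
Under exogeneity, PAF = [P(Y=1) − p₀] / P(Y=1).
PAF = (0.54974 − 0.137) / 0.54974 ≈ 0.7508

PAF ≈ 0.751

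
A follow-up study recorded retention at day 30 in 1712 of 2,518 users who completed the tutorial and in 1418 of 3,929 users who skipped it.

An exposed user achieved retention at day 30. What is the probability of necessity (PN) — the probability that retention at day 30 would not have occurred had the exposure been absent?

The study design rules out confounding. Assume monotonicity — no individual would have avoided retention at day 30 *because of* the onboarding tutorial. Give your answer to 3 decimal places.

PN ≈ 0.469

p₁ = P(outcome | exposed) = 1712/2518 = 0.6799
p₀ = P(outcome | unexposed) = 1418/3929 = 0.36091
Under exogeneity and monotonicity, PN = (p₁ − p₀) / p₁.
PN = (0.6799 − 0.36091) / 0.6799 = 0.319 / 0.6799 ≈ 0.4692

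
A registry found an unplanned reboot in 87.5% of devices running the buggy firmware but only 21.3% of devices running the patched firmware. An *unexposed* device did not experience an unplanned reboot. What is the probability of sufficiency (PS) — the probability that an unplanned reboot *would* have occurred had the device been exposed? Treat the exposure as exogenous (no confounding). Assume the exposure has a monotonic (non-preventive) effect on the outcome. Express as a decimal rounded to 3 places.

p₁ = 0.875, p₀ = 0.213.
Under exogeneity and monotonicity, PS = (p₁ − p₀) / (1 − p₀).
PS = (0.875 − 0.213) / (1 − 0.213) = 0.662 / 0.787 ≈ 0.8412

PS ≈ 0.841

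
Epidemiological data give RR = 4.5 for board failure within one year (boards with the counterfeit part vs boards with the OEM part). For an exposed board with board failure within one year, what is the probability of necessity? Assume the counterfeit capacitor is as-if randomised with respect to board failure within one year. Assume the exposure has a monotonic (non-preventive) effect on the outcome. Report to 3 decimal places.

Under exogeneity and monotonicity, PN = (RR − 1) / RR = 1 − 1/RR.
PN = (4.5 − 1) / 4.5 = 3.5 / 4.5 ≈ 0.7778

PN ≈ 0.778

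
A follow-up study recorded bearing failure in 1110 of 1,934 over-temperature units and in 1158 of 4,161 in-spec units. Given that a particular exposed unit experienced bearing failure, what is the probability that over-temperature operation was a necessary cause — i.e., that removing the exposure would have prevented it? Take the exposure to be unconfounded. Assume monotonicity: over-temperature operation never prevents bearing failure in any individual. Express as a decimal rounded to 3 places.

p₁ = P(outcome | exposed) = 1110/1934 = 0.57394
p₀ = P(outcome | unexposed) = 1158/4161 = 0.2783
Under exogeneity and monotonicity, PN = (p₁ − p₀) / p₁.
PN = (0.57394 − 0.2783) / 0.57394 = 0.29564 / 0.57394 ≈ 0.5151

PN ≈ 0.515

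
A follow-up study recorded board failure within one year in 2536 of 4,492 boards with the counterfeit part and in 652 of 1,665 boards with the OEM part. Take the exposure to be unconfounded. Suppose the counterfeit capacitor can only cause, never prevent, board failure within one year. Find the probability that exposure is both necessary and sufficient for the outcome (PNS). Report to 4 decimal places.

p₁ = P(outcome | exposed) = 2536/4492 = 0.56456
p₀ = P(outcome | unexposed) = 652/1665 = 0.39159
Under exogeneity and monotonicity, PNS = p₁ − p₀.
PNS = 0.56456 − 0.39159 = 0.17297

PNS ≈ 0.1730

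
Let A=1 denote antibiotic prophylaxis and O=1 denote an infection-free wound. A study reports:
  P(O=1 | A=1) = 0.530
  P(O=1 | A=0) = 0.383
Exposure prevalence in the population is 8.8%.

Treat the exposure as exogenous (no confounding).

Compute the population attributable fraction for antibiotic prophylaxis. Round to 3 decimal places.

Let p₁ = 0.53, p₀ = 0.383.
Overall risk P(Y=1) = π·p₁ + (1−π)·p₀ = 0.088×0.53 + 0.912×0.383 = 0.39594.
Under exogeneity, PAF = [P(Y=1) − p₀] / P(Y=1).
PAF = (0.39594 − 0.383) / 0.39594 ≈ 0.0327

PAF ≈ 0.033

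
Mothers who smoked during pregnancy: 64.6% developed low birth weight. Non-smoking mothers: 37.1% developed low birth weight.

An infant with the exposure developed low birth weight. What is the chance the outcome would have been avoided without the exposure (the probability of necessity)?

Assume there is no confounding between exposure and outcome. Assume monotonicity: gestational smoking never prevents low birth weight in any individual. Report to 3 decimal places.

p₁ = 0.646, p₀ = 0.371.
Under exogeneity and monotonicity, PN = (p₁ − p₀) / p₁.
PN = (0.646 − 0.371) / 0.646 = 0.275 / 0.646 ≈ 0.4257

PN ≈ 0.426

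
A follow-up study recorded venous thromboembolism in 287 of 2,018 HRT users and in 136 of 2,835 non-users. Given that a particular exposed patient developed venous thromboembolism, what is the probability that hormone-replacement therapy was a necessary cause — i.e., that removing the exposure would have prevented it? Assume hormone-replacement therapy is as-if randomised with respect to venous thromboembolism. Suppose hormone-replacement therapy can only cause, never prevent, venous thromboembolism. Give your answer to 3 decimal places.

PN ≈ 0.663

p₁ = P(outcome | exposed) = 287/2018 = 0.14222
p₀ = P(outcome | unexposed) = 136/2835 = 0.047972
Under exogeneity and monotonicity, PN = (p₁ − p₀) / p₁.
PN = (0.14222 − 0.047972) / 0.14222 = 0.094248 / 0.14222 ≈ 0.6627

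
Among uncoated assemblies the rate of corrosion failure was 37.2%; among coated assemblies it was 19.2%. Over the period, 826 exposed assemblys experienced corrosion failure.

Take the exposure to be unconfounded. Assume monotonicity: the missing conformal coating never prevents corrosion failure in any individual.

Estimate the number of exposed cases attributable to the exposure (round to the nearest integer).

p₁ = 0.372, p₀ = 0.192.
PN = (p₁ − p₀)/p₁ = (0.372 − 0.192) / 0.372 ≈ 0.48387.
Attributable cases ≈ PN × (exposed cases) = 0.48387 × 826 ≈ 399.68.

about 400 cases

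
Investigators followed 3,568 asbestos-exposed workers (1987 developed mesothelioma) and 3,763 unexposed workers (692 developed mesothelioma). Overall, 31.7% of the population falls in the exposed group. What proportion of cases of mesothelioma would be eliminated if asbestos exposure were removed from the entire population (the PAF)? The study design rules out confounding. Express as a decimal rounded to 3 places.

PAF ≈ 0.391

p₁ = P(outcome | exposed) = 1987/3568 = 0.55689
p₀ = P(outcome | unexposed) = 692/3763 = 0.1839
Overall risk P(Y=1) = π·p₁ + (1−π)·p₀ = 0.317×0.55689 + 0.683×0.1839 = 0.30214.
Under exogeneity, PAF = [P(Y=1) − p₀] / P(Y=1).
PAF = (0.30214 − 0.1839) / 0.30214 ≈ 0.3913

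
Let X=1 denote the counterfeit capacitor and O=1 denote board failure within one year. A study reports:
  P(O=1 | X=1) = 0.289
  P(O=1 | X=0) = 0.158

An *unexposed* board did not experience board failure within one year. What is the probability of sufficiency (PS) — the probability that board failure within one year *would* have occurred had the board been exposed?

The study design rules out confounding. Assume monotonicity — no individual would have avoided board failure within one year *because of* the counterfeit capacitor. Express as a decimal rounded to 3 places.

PS ≈ 0.156

Let p₁ = 0.289, p₀ = 0.158.
Under exogeneity and monotonicity, PS = (p₁ − p₀) / (1 − p₀).
PS = (0.289 − 0.158) / (1 − 0.158) = 0.131 / 0.842 ≈ 0.1556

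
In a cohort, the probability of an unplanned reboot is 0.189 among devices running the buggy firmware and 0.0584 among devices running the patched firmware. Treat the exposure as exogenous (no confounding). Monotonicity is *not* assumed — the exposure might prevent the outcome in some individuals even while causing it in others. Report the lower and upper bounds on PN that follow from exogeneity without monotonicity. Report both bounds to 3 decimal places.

0.691 ≤ PN ≤ 1.000

Let p₁ = 0.189, p₀ = 0.0584.
Under exogeneity alone the bounds on PN are max{0,(p₁−p₀)/p₁} ≤ PN ≤ min{1,(1−p₀)/p₁}.
  lower = (p₁ − p₀)/p₁ = 0.1306 / 0.189 ≈ 0.6910
  upper = min{1, (1 − p₀)/p₁} = 0.9416 / 0.189 ≈ 4.9820 → capped at 1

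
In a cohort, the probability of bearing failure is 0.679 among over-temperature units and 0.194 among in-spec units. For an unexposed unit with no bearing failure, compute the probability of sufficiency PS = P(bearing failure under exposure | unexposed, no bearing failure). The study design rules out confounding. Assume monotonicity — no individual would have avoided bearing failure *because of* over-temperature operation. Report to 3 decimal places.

Let p₁ = 0.679, p₀ = 0.194.
Under exogeneity and monotonicity, PS = (p₁ − p₀) / (1 − p₀).
PS = (0.679 − 0.194) / (1 − 0.194) = 0.485 / 0.806 ≈ 0.6017

PS ≈ 0.602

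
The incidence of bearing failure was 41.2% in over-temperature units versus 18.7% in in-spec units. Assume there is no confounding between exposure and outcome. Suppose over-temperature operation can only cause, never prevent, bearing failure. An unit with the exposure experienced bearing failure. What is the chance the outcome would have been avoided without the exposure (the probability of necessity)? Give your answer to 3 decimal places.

PN ≈ 0.546

p₁ = 0.412, p₀ = 0.187.
Under exogeneity and monotonicity, PN = (p₁ − p₀) / p₁.
PN = (0.412 − 0.187) / 0.412 = 0.225 / 0.412 ≈ 0.5461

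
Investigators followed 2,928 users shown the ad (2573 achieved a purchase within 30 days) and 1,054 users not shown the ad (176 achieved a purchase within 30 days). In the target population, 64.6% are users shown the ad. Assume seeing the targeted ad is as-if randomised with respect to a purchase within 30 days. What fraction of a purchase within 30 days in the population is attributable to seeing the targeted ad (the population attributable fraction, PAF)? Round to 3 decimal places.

PAF ≈ 0.734

p₁ = P(outcome | exposed) = 2573/2928 = 0.87876
p₀ = P(outcome | unexposed) = 176/1054 = 0.16698
Overall risk P(Y=1) = π·p₁ + (1−π)·p₀ = 0.646×0.87876 + 0.354×0.16698 = 0.62679.
Under exogeneity, PAF = [P(Y=1) − p₀] / P(Y=1).
PAF = (0.62679 − 0.16698) / 0.62679 ≈ 0.7336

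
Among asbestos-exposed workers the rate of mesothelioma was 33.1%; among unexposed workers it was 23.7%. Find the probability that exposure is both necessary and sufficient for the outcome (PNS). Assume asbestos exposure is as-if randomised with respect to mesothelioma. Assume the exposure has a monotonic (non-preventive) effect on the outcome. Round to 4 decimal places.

p₁ = 0.331, p₀ = 0.237.
Under exogeneity and monotonicity, PNS = p₁ − p₀.
PNS = 0.331 − 0.237 = 0.094

PNS ≈ 0.0940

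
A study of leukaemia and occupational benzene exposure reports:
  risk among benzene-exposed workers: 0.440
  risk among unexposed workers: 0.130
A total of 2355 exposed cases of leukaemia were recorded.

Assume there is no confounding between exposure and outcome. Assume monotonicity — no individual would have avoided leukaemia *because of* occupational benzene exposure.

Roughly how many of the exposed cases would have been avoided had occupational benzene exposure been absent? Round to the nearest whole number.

about 1659 cases

Let p₁ = 0.44, p₀ = 0.13.
PN = (p₁ − p₀)/p₁ = (0.44 − 0.13) / 0.44 ≈ 0.70455.
Attributable cases ≈ PN × (exposed cases) = 0.70455 × 2355 ≈ 1659.20.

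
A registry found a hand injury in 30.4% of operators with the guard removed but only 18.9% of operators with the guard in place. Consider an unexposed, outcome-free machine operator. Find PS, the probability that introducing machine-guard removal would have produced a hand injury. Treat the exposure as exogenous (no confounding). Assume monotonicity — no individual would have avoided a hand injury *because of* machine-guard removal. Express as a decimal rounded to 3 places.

PS ≈ 0.142

p₁ = 0.304, p₀ = 0.189.
Under exogeneity and monotonicity, PS = (p₁ − p₀) / (1 − p₀).
PS = (0.304 − 0.189) / (1 − 0.189) = 0.115 / 0.811 ≈ 0.1418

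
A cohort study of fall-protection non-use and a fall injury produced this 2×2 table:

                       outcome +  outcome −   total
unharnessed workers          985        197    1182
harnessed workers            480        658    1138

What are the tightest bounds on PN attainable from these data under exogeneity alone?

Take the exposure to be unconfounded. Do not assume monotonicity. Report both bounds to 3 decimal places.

0.494 ≤ PN ≤ 0.694

p₁ = P(outcome | exposed) = 985/1182 = 0.83333
p₀ = P(outcome | unexposed) = 480/1138 = 0.42179
Under exogeneity alone the bounds on PN are max{0,(p₁−p₀)/p₁} ≤ PN ≤ min{1,(1−p₀)/p₁}.
  lower = (p₁ − p₀)/p₁ = 0.41154 / 0.83333 ≈ 0.4938
  upper = min{1, (1 − p₀)/p₁} = 0.57821 / 0.83333 ≈ 0.6938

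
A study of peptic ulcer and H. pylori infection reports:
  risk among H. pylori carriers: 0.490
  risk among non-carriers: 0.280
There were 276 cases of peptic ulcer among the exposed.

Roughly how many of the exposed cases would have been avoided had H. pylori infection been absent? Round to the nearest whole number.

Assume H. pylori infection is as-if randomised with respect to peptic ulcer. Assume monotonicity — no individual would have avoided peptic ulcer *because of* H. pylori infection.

Let p₁ = 0.49, p₀ = 0.28.
PN = (p₁ − p₀)/p₁ = (0.49 − 0.28) / 0.49 ≈ 0.42857.
Attributable cases ≈ PN × (exposed cases) = 0.42857 × 276 ≈ 118.29.

about 118 cases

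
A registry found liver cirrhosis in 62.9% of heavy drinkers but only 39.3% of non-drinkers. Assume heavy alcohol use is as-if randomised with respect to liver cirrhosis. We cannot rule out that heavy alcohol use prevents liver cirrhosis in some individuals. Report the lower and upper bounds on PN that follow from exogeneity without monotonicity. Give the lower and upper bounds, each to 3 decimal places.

p₁ = 0.629, p₀ = 0.393.
Under exogeneity alone the bounds on PN are max{0,(p₁−p₀)/p₁} ≤ PN ≤ min{1,(1−p₀)/p₁}.
  lower = (p₁ − p₀)/p₁ = 0.236 / 0.629 ≈ 0.3752
  upper = min{1, (1 − p₀)/p₁} = 0.607 / 0.629 ≈ 0.9650

0.375 ≤ PN ≤ 0.965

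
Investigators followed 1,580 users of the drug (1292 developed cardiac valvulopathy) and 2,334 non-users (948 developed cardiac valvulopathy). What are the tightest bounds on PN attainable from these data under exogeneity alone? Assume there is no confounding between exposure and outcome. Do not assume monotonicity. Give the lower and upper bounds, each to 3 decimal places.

0.503 ≤ PN ≤ 0.726

p₁ = P(outcome | exposed) = 1292/1580 = 0.81772
p₀ = P(outcome | unexposed) = 948/2334 = 0.40617
Under exogeneity alone the bounds on PN are max{0,(p₁−p₀)/p₁} ≤ PN ≤ min{1,(1−p₀)/p₁}.
  lower = (p₁ − p₀)/p₁ = 0.41155 / 0.81772 ≈ 0.5033
  upper = min{1, (1 − p₀)/p₁} = 0.59383 / 0.81772 ≈ 0.7262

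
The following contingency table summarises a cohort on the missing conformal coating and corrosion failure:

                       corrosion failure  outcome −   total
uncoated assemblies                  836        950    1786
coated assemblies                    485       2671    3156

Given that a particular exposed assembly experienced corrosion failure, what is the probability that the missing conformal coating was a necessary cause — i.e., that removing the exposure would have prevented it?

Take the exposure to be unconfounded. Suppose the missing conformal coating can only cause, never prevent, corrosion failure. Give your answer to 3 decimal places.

p₁ = P(outcome | exposed) = 836/1786 = 0.46809
p₀ = P(outcome | unexposed) = 485/3156 = 0.15368
Under exogeneity and monotonicity, PN = (p₁ − p₀) / p₁.
PN = (0.46809 − 0.15368) / 0.46809 = 0.31441 / 0.46809 ≈ 0.6717

PN ≈ 0.672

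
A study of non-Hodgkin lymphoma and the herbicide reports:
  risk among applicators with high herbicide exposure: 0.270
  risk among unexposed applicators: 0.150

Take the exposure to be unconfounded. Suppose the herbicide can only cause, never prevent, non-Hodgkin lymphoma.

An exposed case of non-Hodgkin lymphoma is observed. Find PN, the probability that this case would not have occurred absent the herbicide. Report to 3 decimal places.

Let p₁ = 0.27, p₀ = 0.15.
Under exogeneity and monotonicity, PN = (p₁ − p₀) / p₁.
PN = (0.27 − 0.15) / 0.27 = 0.12 / 0.27 ≈ 0.4444

PN ≈ 0.444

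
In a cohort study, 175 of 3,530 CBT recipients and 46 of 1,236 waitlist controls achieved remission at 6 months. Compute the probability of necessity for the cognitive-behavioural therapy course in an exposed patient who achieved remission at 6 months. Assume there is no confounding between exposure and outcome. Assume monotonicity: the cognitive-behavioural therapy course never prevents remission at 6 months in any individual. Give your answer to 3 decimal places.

p₁ = P(outcome | exposed) = 175/3530 = 0.049575
p₀ = P(outcome | unexposed) = 46/1236 = 0.037217
Under exogeneity and monotonicity, PN = (p₁ − p₀) / p₁.
PN = (0.049575 − 0.037217) / 0.049575 = 0.012358 / 0.049575 ≈ 0.2493

PN ≈ 0.249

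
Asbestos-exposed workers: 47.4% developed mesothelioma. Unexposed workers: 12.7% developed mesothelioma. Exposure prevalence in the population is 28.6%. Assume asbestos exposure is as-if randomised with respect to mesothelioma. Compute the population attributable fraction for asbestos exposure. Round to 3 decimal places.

p₁ = 0.474, p₀ = 0.127.
Overall risk P(Y=1) = π·p₁ + (1−π)·p₀ = 0.286×0.474 + 0.714×0.127 = 0.22624.
Under exogeneity, PAF = [P(Y=1) − p₀] / P(Y=1).
PAF = (0.22624 − 0.127) / 0.22624 ≈ 0.4387

PAF ≈ 0.439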